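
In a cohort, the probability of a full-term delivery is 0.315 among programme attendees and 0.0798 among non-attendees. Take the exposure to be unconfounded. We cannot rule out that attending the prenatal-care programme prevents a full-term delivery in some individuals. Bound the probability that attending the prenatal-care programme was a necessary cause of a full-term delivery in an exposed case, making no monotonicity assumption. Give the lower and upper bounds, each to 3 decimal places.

Let p₁ = 0.315, p₀ = 0.0798.
Under exogeneity alone the bounds on PN are max{0,(p₁−p₀)/p₁} ≤ PN ≤ min{1,(1−p₀)/p₁}.
  lower = (p₁ − p₀)/p₁ = 0.2352 / 0.315 ≈ 0.7467
  upper = min{1, (1 − p₀)/p₁} = 0.9202 / 0.315 ≈ 2.9213 → capped at 1

0.747 ≤ PN ≤ 1.000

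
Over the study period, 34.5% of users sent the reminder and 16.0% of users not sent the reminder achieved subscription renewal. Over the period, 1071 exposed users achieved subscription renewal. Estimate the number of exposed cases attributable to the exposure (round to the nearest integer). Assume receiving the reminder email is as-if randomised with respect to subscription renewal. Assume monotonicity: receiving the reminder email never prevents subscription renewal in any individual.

about 574 cases

p₁ = 0.345, p₀ = 0.16.
PN = (p₁ − p₀)/p₁ = (0.345 − 0.16) / 0.345 ≈ 0.53623.
Attributable cases ≈ PN × (exposed cases) = 0.53623 × 1071 ≈ 574.30.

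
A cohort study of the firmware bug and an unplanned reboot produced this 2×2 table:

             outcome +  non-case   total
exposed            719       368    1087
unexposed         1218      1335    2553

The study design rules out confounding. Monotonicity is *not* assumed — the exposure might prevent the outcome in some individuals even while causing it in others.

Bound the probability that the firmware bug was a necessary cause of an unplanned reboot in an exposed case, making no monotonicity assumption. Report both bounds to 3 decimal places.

p₁ = P(outcome | exposed) = 719/1087 = 0.66145
p₀ = P(outcome | unexposed) = 1218/2553 = 0.47709
Under exogeneity alone the bounds on PN are max{0,(p₁−p₀)/p₁} ≤ PN ≤ min{1,(1−p₀)/p₁}.
  lower = (p₁ − p₀)/p₁ = 0.18437 / 0.66145 ≈ 0.2787
  upper = min{1, (1 − p₀)/p₁} = 0.52291 / 0.66145 ≈ 0.7906

0.279 ≤ PN ≤ 0.791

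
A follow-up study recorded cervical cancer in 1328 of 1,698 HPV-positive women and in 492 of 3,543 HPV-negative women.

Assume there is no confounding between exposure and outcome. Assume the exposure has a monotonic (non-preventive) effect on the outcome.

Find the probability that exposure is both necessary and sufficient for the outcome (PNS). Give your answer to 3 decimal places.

p₁ = P(outcome | exposed) = 1328/1698 = 0.7821
p₀ = P(outcome | unexposed) = 492/3543 = 0.13887
Under exogeneity and monotonicity, PNS = p₁ − p₀.
PNS = 0.7821 − 0.13887 = 0.64323

PNS ≈ 0.643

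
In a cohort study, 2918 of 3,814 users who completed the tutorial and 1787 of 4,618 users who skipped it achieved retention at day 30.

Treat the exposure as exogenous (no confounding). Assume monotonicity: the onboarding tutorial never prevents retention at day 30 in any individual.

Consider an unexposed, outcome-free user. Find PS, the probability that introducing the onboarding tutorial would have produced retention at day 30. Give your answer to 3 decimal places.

p₁ = P(outcome | exposed) = 2918/3814 = 0.76508
p₀ = P(outcome | unexposed) = 1787/4618 = 0.38696
Under exogeneity and monotonicity, PS = (p₁ − p₀) / (1 − p₀).
PS = (0.76508 − 0.38696) / (1 − 0.38696) = 0.37811 / 0.61304 ≈ 0.6168

PS ≈ 0.617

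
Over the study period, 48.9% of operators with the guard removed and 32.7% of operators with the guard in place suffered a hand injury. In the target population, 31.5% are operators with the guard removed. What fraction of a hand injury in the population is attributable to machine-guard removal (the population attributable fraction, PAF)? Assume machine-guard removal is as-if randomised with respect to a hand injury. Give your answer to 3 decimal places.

p₁ = 0.489, p₀ = 0.327.
Overall risk P(Y=1) = π·p₁ + (1−π)·p₀ = 0.315×0.489 + 0.685×0.327 = 0.37803.
Under exogeneity, PAF = [P(Y=1) − p₀] / P(Y=1).
PAF = (0.37803 − 0.327) / 0.37803 ≈ 0.1350

PAF ≈ 0.135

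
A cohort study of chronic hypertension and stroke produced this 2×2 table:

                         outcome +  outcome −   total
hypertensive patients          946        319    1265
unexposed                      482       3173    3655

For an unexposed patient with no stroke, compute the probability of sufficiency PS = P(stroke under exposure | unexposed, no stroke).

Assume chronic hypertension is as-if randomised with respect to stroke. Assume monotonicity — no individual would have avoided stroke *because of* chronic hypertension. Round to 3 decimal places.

p₁ = P(outcome | exposed) = 946/1265 = 0.74783
p₀ = P(outcome | unexposed) = 482/3655 = 0.13187
Under exogeneity and monotonicity, PS = (p₁ − p₀)/(1 − p₀).
PS = (0.74783 − 0.13187) / 0.86813 ≈ 0.7095

PS ≈ 0.710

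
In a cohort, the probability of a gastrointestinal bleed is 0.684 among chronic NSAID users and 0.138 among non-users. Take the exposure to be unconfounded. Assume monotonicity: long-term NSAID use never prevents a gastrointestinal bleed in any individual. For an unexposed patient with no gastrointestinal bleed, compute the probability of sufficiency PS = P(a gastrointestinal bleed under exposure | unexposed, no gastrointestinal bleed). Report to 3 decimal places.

Let p₁ = 0.684, p₀ = 0.138.
Under exogeneity and monotonicity, PS = (p₁ − p₀) / (1 − p₀).
PS = (0.684 − 0.138) / (1 − 0.138) = 0.546 / 0.862 ≈ 0.6334

PS ≈ 0.633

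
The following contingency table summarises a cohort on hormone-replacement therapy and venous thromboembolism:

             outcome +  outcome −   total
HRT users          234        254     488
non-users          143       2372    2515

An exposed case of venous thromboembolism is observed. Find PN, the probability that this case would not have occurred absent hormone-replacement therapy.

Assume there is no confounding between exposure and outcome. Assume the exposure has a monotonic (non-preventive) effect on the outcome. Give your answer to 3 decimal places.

PN ≈ 0.881

p₁ = P(outcome | exposed) = 234/488 = 0.47951
p₀ = P(outcome | unexposed) = 143/2515 = 0.056859
Under exogeneity and monotonicity, PN = (p₁ − p₀)/p₁.
PN = (0.47951 − 0.056859) / 0.47951 ≈ 0.8814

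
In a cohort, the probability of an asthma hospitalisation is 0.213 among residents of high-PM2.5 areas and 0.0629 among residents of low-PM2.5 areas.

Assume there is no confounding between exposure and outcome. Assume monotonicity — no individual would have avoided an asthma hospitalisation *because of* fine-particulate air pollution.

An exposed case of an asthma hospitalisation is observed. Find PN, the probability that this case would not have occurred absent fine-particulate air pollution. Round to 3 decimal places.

Let p₁ = 0.213, p₀ = 0.0629.
Under exogeneity and monotonicity, PN = (p₁ − p₀) / p₁.
PN = (0.213 − 0.0629) / 0.213 = 0.1501 / 0.213 ≈ 0.7047

PN ≈ 0.705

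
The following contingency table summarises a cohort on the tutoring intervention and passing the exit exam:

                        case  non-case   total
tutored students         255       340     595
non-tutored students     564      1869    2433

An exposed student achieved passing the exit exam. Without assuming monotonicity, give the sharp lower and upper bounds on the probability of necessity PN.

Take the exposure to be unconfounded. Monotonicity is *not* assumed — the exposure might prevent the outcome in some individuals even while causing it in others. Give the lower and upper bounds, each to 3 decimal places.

0.459 ≤ PN ≤ 1.000

p₁ = P(outcome | exposed) = 255/595 = 0.42857
p₀ = P(outcome | unexposed) = 564/2433 = 0.23181
Under exogeneity alone the bounds on PN are max{0,(p₁−p₀)/p₁} ≤ PN ≤ min{1,(1−p₀)/p₁}.
  lower = (p₁ − p₀)/p₁ = 0.19676 / 0.42857 ≈ 0.4591
  upper = min{1, (1 − p₀)/p₁} = 0.76819 / 0.42857 ≈ 1.7924 → capped at 1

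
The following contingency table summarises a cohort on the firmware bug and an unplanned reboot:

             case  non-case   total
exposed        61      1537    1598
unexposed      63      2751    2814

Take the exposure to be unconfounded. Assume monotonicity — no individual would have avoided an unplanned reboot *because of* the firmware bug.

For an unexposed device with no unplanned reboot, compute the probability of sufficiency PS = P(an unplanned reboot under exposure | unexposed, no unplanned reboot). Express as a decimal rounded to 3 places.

p₁ = P(outcome | exposed) = 61/1598 = 0.038173
p₀ = P(outcome | unexposed) = 63/2814 = 0.022388
Under exogeneity and monotonicity, PS = (p₁ − p₀) / (1 − p₀).
PS = (0.038173 − 0.022388) / (1 − 0.022388) = 0.015785 / 0.97761 ≈ 0.0161

PS ≈ 0.016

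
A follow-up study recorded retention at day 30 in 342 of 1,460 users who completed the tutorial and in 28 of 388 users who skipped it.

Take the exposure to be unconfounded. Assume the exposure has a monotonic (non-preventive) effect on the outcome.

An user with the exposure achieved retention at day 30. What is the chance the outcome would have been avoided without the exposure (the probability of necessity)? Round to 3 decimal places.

p₁ = P(outcome | exposed) = 342/1460 = 0.23425
p₀ = P(outcome | unexposed) = 28/388 = 0.072165
Under exogeneity and monotonicity, PN = (p₁ − p₀) / p₁.
PN = (0.23425 − 0.072165) / 0.23425 = 0.16208 / 0.23425 ≈ 0.6919

PN ≈ 0.692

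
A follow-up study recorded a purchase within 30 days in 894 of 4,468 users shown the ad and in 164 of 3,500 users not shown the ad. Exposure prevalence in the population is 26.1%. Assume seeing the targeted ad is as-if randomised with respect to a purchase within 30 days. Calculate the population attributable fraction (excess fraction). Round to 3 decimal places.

PAF ≈ 0.460

p₁ = P(outcome | exposed) = 894/4468 = 0.20009
p₀ = P(outcome | unexposed) = 164/3500 = 0.046857
Overall risk P(Y=1) = π·p₁ + (1−π)·p₀ = 0.261×0.20009 + 0.739×0.046857 = 0.086851.
Under exogeneity, PAF = [P(Y=1) − p₀] / P(Y=1).
PAF = (0.086851 − 0.046857) / 0.086851 ≈ 0.4605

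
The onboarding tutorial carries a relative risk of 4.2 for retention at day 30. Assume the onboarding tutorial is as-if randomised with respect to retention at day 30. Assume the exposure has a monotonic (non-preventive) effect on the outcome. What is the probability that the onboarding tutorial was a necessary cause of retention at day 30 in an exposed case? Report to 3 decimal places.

PN ≈ 0.762

Under exogeneity and monotonicity, PN = (RR − 1) / RR = 1 − 1/RR.
PN = (4.2 − 1) / 4.2 = 3.2 / 4.2 ≈ 0.7619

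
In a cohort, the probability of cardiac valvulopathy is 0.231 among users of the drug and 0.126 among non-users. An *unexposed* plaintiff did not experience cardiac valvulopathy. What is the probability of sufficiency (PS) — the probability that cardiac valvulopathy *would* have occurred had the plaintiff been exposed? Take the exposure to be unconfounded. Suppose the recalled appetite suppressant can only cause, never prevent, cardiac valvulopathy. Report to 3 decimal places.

PS ≈ 0.120

Let p₁ = 0.231, p₀ = 0.126.
Under exogeneity and monotonicity, PS = (p₁ − p₀) / (1 − p₀).
PS = (0.231 − 0.126) / (1 − 0.126) = 0.105 / 0.874 ≈ 0.1201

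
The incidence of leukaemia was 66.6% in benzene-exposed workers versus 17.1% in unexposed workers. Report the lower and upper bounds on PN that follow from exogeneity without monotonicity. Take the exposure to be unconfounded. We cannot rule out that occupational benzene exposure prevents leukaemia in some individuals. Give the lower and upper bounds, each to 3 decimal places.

p₁ = 0.666, p₀ = 0.171.
Under exogeneity alone the bounds on PN are max{0,(p₁−p₀)/p₁} ≤ PN ≤ min{1,(1−p₀)/p₁}.
  lower = (p₁ − p₀)/p₁ = 0.495 / 0.666 ≈ 0.7432
  upper = min{1, (1 − p₀)/p₁} = 0.829 / 0.666 ≈ 1.2447 → capped at 1

0.743 ≤ PN ≤ 1.000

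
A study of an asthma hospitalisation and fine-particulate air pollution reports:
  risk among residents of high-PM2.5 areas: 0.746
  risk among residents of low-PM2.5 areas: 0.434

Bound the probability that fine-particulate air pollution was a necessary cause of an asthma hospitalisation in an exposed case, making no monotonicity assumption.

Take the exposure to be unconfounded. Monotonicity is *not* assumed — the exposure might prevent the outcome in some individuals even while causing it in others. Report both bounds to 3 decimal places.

Let p₁ = 0.746, p₀ = 0.434.
Under exogeneity alone the bounds on PN are max{0,(p₁−p₀)/p₁} ≤ PN ≤ min{1,(1−p₀)/p₁}.
  lower = (p₁ − p₀)/p₁ = 0.312 / 0.746 ≈ 0.4182
  upper = min{1, (1 − p₀)/p₁} = 0.566 / 0.746 ≈ 0.7587

0.418 ≤ PN ≤ 0.759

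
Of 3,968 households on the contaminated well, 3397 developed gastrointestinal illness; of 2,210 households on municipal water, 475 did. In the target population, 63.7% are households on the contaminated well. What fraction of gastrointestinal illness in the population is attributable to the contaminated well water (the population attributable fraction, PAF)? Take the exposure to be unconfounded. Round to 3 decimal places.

PAF ≈ 0.655

p₁ = P(outcome | exposed) = 3397/3968 = 0.8561
p₀ = P(outcome | unexposed) = 475/2210 = 0.21493
Overall risk P(Y=1) = π·p₁ + (1−π)·p₀ = 0.637×0.8561 + 0.363×0.21493 = 0.62336.
Under exogeneity, PAF = [P(Y=1) − p₀] / P(Y=1).
PAF = (0.62336 − 0.21493) / 0.62336 ≈ 0.6552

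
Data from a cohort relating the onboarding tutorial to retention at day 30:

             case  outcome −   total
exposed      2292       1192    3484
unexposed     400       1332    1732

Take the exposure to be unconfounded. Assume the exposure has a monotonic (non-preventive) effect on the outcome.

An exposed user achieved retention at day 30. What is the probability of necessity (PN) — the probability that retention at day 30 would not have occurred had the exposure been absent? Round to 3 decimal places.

p₁ = P(outcome | exposed) = 2292/3484 = 0.65786
p₀ = P(outcome | unexposed) = 400/1732 = 0.23095
Under exogeneity and monotonicity, PN = (p₁ − p₀) / p₁.
PN = (0.65786 − 0.23095) / 0.65786 = 0.42692 / 0.65786 ≈ 0.6489

PN ≈ 0.649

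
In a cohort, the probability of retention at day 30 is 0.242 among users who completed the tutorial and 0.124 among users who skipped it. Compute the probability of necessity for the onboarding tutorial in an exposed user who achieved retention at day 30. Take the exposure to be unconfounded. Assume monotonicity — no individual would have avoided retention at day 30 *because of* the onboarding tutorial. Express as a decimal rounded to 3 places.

Let p₁ = 0.242, p₀ = 0.124.
Under exogeneity and monotonicity, PN = (p₁ − p₀) / p₁.
PN = (0.242 − 0.124) / 0.242 = 0.118 / 0.242 ≈ 0.4876

PN ≈ 0.488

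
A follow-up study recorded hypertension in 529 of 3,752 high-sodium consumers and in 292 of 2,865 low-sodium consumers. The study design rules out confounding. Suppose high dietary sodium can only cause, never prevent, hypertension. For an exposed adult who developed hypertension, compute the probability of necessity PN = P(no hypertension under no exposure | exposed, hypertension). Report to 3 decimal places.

PN ≈ 0.277

p₁ = P(outcome | exposed) = 529/3752 = 0.14099
p₀ = P(outcome | unexposed) = 292/2865 = 0.10192
Under exogeneity and monotonicity, PN = (p₁ − p₀) / p₁.
PN = (0.14099 − 0.10192) / 0.14099 = 0.039072 / 0.14099 ≈ 0.2771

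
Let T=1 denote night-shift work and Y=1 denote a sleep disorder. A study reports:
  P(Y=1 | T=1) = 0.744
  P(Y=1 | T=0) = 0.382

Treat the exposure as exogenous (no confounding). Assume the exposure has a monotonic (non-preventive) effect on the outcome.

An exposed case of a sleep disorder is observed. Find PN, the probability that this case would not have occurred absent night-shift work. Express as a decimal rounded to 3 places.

Let p₁ = 0.744, p₀ = 0.382.
Under exogeneity and monotonicity, PN = (p₁ − p₀) / p₁.
PN = (0.744 − 0.382) / 0.744 = 0.362 / 0.744 ≈ 0.4866

PN ≈ 0.487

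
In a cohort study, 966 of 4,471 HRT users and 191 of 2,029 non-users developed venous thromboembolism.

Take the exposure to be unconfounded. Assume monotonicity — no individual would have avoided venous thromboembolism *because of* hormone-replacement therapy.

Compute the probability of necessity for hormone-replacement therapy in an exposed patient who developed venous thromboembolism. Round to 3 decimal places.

PN ≈ 0.564

p₁ = P(outcome | exposed) = 966/4471 = 0.21606
p₀ = P(outcome | unexposed) = 191/2029 = 0.094135
Under exogeneity and monotonicity, PN = (p₁ − p₀) / p₁.
PN = (0.21606 − 0.094135) / 0.21606 = 0.12192 / 0.21606 ≈ 0.5643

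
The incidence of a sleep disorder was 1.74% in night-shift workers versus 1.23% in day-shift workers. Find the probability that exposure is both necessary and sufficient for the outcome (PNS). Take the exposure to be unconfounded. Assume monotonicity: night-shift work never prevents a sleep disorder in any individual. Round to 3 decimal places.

p₁ = 0.0174, p₀ = 0.0123.
Under exogeneity and monotonicity, PNS = p₁ − p₀.
PNS = 0.0174 − 0.0123 = 0.0051

PNS ≈ 0.005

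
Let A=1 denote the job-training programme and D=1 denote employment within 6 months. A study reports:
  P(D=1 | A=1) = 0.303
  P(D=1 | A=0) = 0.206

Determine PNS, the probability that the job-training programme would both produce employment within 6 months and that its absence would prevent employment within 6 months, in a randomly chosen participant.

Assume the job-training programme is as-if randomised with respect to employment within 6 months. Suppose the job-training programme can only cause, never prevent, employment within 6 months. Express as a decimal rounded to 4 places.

PNS ≈ 0.0970

Let p₁ = 0.303, p₀ = 0.206.
Under exogeneity and monotonicity, PNS = p₁ − p₀.
PNS = 0.303 − 0.206 = 0.097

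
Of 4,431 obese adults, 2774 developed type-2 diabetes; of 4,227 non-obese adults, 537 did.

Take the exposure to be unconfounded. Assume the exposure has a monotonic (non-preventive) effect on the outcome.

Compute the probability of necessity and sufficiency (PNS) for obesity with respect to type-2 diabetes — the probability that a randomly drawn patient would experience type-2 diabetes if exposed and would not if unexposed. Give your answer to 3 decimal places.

PNS ≈ 0.499

p₁ = P(outcome | exposed) = 2774/4431 = 0.62604
p₀ = P(outcome | unexposed) = 537/4227 = 0.12704
Under exogeneity and monotonicity, PNS = p₁ − p₀.
PNS = 0.62604 − 0.12704 = 0.499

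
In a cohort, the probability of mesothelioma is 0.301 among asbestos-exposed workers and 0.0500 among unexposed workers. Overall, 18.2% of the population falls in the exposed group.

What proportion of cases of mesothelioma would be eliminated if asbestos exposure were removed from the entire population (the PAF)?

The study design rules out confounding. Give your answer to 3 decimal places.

PAF ≈ 0.477

Let p₁ = 0.301, p₀ = 0.05.
Overall risk P(Y=1) = π·p₁ + (1−π)·p₀ = 0.182×0.301 + 0.818×0.05 = 0.095682.
Under exogeneity, PAF = [P(Y=1) − p₀] / P(Y=1).
PAF = (0.095682 − 0.05) / 0.095682 ≈ 0.4774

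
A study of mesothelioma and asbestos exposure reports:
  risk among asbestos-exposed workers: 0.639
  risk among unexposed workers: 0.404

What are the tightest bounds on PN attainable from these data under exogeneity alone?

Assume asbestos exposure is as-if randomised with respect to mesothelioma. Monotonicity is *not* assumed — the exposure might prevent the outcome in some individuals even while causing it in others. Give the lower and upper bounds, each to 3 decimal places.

0.368 ≤ PN ≤ 0.933

Let p₁ = 0.639, p₀ = 0.404.
Under exogeneity alone the bounds on PN are max{0,(p₁−p₀)/p₁} ≤ PN ≤ min{1,(1−p₀)/p₁}.
  lower = (p₁ − p₀)/p₁ = 0.235 / 0.639 ≈ 0.3678
  upper = min{1, (1 − p₀)/p₁} = 0.596 / 0.639 ≈ 0.9327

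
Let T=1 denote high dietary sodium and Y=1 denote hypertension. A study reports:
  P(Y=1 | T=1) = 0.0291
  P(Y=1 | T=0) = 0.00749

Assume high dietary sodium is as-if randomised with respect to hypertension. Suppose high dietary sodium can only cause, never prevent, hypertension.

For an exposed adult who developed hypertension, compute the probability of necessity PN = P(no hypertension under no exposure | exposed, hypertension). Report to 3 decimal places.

PN ≈ 0.743

Let p₁ = 0.0291, p₀ = 0.00749.
Under exogeneity and monotonicity, PN = (p₁ − p₀) / p₁.
PN = (0.0291 − 0.00749) / 0.0291 = 0.02161 / 0.0291 ≈ 0.7426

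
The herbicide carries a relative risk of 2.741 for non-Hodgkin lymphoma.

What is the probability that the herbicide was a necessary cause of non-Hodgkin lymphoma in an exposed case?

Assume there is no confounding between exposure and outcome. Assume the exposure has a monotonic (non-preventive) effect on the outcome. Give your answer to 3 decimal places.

Under exogeneity and monotonicity, PN = (RR − 1) / RR = 1 − 1/RR.
PN = (2.741 − 1) / 2.741 = 1.741 / 2.741 ≈ 0.6352

PN ≈ 0.635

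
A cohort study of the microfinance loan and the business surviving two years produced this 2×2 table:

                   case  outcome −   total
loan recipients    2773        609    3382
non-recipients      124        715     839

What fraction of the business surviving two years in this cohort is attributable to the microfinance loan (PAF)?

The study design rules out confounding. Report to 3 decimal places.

p₁ = P(outcome | exposed) = 2773/3382 = 0.81993
p₀ = P(outcome | unexposed) = 124/839 = 0.14779
Exposure prevalence π = 3382/4221 = 0.80123; overall risk P(Y=1) = 0.68633.
Under exogeneity, PAF = [P(Y=1) − p₀]/P(Y=1).
PAF = (0.68633 − 0.14779) / 0.68633 ≈ 0.7847

PAF ≈ 0.785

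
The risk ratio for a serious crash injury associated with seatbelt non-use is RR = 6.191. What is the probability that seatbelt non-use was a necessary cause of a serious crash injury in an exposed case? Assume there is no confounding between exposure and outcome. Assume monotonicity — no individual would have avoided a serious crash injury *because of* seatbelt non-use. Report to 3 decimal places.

PN ≈ 0.838

Under exogeneity and monotonicity, PN = (RR − 1) / RR = 1 − 1/RR.
PN = (6.191 − 1) / 6.191 = 5.191 / 6.191 ≈ 0.8385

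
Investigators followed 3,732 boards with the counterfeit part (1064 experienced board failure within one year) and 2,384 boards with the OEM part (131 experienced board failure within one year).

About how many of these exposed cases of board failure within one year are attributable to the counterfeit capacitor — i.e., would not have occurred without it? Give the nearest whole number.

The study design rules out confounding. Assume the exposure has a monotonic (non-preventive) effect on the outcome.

about 859 cases

p₁ = P(outcome | exposed) = 1064/3732 = 0.2851
p₀ = P(outcome | unexposed) = 131/2384 = 0.05495
PN = (p₁ − p₀)/p₁ = (0.2851 − 0.05495) / 0.2851 ≈ 0.80726.
Attributable cases ≈ PN × (exposed cases) = 0.80726 × 1064 ≈ 858.93.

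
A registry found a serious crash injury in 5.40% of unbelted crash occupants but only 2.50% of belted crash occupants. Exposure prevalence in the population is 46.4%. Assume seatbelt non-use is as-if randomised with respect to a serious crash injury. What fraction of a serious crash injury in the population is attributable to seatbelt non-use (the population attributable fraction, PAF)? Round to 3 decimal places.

PAF ≈ 0.350

p₁ = 0.054, p₀ = 0.025.
Overall risk P(Y=1) = π·p₁ + (1−π)·p₀ = 0.464×0.054 + 0.536×0.025 = 0.038456.
Under exogeneity, PAF = [P(Y=1) − p₀] / P(Y=1).
PAF = (0.038456 − 0.025) / 0.038456 ≈ 0.3499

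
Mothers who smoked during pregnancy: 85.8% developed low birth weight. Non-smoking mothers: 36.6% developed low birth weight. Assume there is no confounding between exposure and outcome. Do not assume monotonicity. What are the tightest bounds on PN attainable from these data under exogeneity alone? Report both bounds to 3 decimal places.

0.573 ≤ PN ≤ 0.739

p₁ = 0.858, p₀ = 0.366.
Under exogeneity alone the bounds on PN are max{0,(p₁−p₀)/p₁} ≤ PN ≤ min{1,(1−p₀)/p₁}.
  lower = (p₁ − p₀)/p₁ = 0.492 / 0.858 ≈ 0.5734
  upper = min{1, (1 − p₀)/p₁} = 0.634 / 0.858 ≈ 0.7389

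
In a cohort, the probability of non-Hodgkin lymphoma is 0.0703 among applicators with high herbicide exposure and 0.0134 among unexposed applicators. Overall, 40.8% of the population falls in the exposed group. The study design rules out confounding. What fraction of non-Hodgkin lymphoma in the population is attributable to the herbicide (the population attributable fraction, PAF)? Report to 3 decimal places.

PAF ≈ 0.634

Let p₁ = 0.0703, p₀ = 0.0134.
Overall risk P(Y=1) = π·p₁ + (1−π)·p₀ = 0.408×0.0703 + 0.592×0.0134 = 0.036615.
Under exogeneity, PAF = [P(Y=1) − p₀] / P(Y=1).
PAF = (0.036615 − 0.0134) / 0.036615 ≈ 0.6340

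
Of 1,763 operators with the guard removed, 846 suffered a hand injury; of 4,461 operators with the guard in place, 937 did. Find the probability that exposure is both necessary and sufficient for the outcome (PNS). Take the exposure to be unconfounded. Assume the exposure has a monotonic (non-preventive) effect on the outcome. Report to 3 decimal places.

PNS ≈ 0.270

p₁ = P(outcome | exposed) = 846/1763 = 0.47986
p₀ = P(outcome | unexposed) = 937/4461 = 0.21004
Under exogeneity and monotonicity, PNS = p₁ − p₀.
PNS = 0.47986 − 0.21004 = 0.26982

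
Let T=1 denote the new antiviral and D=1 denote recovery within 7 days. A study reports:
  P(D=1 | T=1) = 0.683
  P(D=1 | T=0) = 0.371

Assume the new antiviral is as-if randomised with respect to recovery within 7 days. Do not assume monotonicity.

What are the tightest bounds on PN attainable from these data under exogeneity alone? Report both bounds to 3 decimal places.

Let p₁ = 0.683, p₀ = 0.371.
Under exogeneity alone the bounds on PN are max{0,(p₁−p₀)/p₁} ≤ PN ≤ min{1,(1−p₀)/p₁}.
  lower = (p₁ − p₀)/p₁ = 0.312 / 0.683 ≈ 0.4568
  upper = min{1, (1 − p₀)/p₁} = 0.629 / 0.683 ≈ 0.9209

0.457 ≤ PN ≤ 0.921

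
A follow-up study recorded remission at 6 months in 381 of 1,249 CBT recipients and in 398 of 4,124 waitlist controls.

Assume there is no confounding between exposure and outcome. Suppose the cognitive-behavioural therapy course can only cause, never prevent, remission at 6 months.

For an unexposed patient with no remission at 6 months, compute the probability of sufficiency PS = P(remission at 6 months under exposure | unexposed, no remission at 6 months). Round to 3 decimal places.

PS ≈ 0.231

p₁ = P(outcome | exposed) = 381/1249 = 0.30504
p₀ = P(outcome | unexposed) = 398/4124 = 0.096508
Under exogeneity and monotonicity, PS = (p₁ − p₀) / (1 − p₀).
PS = (0.30504 − 0.096508) / (1 − 0.096508) = 0.20854 / 0.90349 ≈ 0.2308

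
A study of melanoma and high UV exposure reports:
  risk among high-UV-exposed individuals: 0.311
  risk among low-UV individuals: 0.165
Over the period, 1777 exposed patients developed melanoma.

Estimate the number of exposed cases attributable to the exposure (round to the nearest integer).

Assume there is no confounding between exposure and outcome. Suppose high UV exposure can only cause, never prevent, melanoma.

Let p₁ = 0.311, p₀ = 0.165.
PN = (p₁ − p₀)/p₁ = (0.311 − 0.165) / 0.311 ≈ 0.46945.
Attributable cases ≈ PN × (exposed cases) = 0.46945 × 1777 ≈ 834.22.

about 834 cases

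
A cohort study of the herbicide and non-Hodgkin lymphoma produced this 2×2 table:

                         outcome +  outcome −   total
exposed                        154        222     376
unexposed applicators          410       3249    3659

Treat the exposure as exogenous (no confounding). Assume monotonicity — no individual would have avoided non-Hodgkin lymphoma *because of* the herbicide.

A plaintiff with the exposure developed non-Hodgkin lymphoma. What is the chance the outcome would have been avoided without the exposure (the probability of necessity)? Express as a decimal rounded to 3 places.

p₁ = P(outcome | exposed) = 154/376 = 0.40957
p₀ = P(outcome | unexposed) = 410/3659 = 0.11205
Under exogeneity and monotonicity, PN = (p₁ − p₀)/p₁.
PN = (0.40957 − 0.11205) / 0.40957 ≈ 0.7264

PN ≈ 0.726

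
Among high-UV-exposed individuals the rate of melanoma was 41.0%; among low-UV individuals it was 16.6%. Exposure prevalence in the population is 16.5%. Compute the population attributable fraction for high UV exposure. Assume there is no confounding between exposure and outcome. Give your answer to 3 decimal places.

PAF ≈ 0.195

p₁ = 0.41, p₀ = 0.166.
Overall risk P(Y=1) = π·p₁ + (1−π)·p₀ = 0.165×0.41 + 0.835×0.166 = 0.20626.
Under exogeneity, PAF = [P(Y=1) − p₀] / P(Y=1).
PAF = (0.20626 − 0.166) / 0.20626 ≈ 0.1952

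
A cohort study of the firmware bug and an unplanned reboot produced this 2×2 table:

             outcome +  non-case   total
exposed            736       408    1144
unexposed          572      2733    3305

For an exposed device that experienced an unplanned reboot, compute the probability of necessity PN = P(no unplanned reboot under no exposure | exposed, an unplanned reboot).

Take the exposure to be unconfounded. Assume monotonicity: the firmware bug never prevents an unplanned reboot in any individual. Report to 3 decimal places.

p₁ = P(outcome | exposed) = 736/1144 = 0.64336
p₀ = P(outcome | unexposed) = 572/3305 = 0.17307
Under exogeneity and monotonicity, PN = (p₁ − p₀)/p₁.
PN = (0.64336 − 0.17307) / 0.64336 ≈ 0.7310

PN ≈ 0.731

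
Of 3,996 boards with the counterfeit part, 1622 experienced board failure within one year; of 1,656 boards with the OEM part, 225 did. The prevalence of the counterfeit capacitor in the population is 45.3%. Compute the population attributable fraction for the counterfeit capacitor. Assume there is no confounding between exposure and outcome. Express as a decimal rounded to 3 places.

PAF ≈ 0.474

p₁ = P(outcome | exposed) = 1622/3996 = 0.40591
p₀ = P(outcome | unexposed) = 225/1656 = 0.13587
Overall risk P(Y=1) = π·p₁ + (1−π)·p₀ = 0.453×0.40591 + 0.547×0.13587 = 0.2582.
Under exogeneity, PAF = [P(Y=1) − p₀] / P(Y=1).
PAF = (0.2582 − 0.13587) / 0.2582 ≈ 0.4738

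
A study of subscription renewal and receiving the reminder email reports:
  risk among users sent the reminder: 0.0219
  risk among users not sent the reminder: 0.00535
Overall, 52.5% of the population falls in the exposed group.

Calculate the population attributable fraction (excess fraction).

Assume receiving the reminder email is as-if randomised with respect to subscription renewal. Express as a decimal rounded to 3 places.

PAF ≈ 0.619

Let p₁ = 0.0219, p₀ = 0.00535.
Overall risk P(Y=1) = π·p₁ + (1−π)·p₀ = 0.525×0.0219 + 0.475×0.00535 = 0.014039.
Under exogeneity, PAF = [P(Y=1) − p₀] / P(Y=1).
PAF = (0.014039 − 0.00535) / 0.014039 ≈ 0.6189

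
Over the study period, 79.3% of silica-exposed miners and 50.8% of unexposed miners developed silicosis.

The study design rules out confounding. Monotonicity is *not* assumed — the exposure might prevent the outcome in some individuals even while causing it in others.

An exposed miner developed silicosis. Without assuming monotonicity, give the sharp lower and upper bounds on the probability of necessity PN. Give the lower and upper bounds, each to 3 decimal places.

0.359 ≤ PN ≤ 0.620

p₁ = 0.793, p₀ = 0.508.
Under exogeneity alone the bounds on PN are max{0,(p₁−p₀)/p₁} ≤ PN ≤ min{1,(1−p₀)/p₁}.
  lower = (p₁ − p₀)/p₁ = 0.285 / 0.793 ≈ 0.3594
  upper = min{1, (1 − p₀)/p₁} = 0.492 / 0.793 ≈ 0.6204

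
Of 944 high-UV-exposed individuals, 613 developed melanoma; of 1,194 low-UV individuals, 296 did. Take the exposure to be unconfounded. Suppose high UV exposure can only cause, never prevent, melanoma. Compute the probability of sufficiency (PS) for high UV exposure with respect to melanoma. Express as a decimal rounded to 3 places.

p₁ = P(outcome | exposed) = 613/944 = 0.64936
p₀ = P(outcome | unexposed) = 296/1194 = 0.24791
Under exogeneity and monotonicity, PS = (p₁ − p₀) / (1 − p₀).
PS = (0.64936 − 0.24791) / (1 − 0.24791) = 0.40146 / 0.75209 ≈ 0.5338

PS ≈ 0.534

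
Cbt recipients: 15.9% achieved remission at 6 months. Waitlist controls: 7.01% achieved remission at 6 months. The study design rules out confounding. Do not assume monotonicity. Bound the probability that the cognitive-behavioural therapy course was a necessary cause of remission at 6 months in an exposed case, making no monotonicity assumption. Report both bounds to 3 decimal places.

p₁ = 0.159, p₀ = 0.0701.
Under exogeneity alone the bounds on PN are max{0,(p₁−p₀)/p₁} ≤ PN ≤ min{1,(1−p₀)/p₁}.
  lower = (p₁ − p₀)/p₁ = 0.0889 / 0.159 ≈ 0.5591
  upper = min{1, (1 − p₀)/p₁} = 0.9299 / 0.159 ≈ 5.8484 → capped at 1

0.559 ≤ PN ≤ 1.000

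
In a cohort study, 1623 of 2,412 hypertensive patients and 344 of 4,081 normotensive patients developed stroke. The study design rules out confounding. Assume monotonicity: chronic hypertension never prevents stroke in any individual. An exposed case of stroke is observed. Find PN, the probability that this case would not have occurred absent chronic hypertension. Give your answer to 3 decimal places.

PN ≈ 0.875

p₁ = P(outcome | exposed) = 1623/2412 = 0.67289
p₀ = P(outcome | unexposed) = 344/4081 = 0.084293
Under exogeneity and monotonicity, PN = (p₁ − p₀) / p₁.
PN = (0.67289 − 0.084293) / 0.67289 = 0.58859 / 0.67289 ≈ 0.8747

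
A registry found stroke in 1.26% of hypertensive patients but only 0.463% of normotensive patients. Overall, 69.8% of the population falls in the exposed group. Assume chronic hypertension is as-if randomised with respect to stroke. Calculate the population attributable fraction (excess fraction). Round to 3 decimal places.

PAF ≈ 0.546

p₁ = 0.0126, p₀ = 0.00463.
Overall risk P(Y=1) = π·p₁ + (1−π)·p₀ = 0.698×0.0126 + 0.302×0.00463 = 0.010193.
Under exogeneity, PAF = [P(Y=1) − p₀] / P(Y=1).
PAF = (0.010193 − 0.00463) / 0.010193 ≈ 0.5458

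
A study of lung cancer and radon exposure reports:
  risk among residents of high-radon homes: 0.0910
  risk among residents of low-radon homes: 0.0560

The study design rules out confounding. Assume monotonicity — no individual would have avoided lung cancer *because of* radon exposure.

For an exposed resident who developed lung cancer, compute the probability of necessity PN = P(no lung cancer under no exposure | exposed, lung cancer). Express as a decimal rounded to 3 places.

PN ≈ 0.385

Let p₁ = 0.091, p₀ = 0.056.
Under exogeneity and monotonicity, PN = (p₁ − p₀) / p₁.
PN = (0.091 − 0.056) / 0.091 = 0.035 / 0.091 ≈ 0.3846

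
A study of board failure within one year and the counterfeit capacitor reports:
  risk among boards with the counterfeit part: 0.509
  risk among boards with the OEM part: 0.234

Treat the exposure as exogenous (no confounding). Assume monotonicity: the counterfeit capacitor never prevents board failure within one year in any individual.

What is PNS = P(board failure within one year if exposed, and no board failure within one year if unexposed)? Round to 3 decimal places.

PNS ≈ 0.275

Let p₁ = 0.509, p₀ = 0.234.
Under exogeneity and monotonicity, PNS = p₁ − p₀.
PNS = 0.509 − 0.234 = 0.275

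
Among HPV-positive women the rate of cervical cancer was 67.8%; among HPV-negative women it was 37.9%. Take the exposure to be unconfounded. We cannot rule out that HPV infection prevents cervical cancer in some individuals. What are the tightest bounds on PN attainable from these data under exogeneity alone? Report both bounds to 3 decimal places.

0.441 ≤ PN ≤ 0.916

p₁ = 0.678, p₀ = 0.379.
Under exogeneity alone the bounds on PN are max{0,(p₁−p₀)/p₁} ≤ PN ≤ min{1,(1−p₀)/p₁}.
  lower = (p₁ − p₀)/p₁ = 0.299 / 0.678 ≈ 0.4410
  upper = min{1, (1 − p₀)/p₁} = 0.621 / 0.678 ≈ 0.9159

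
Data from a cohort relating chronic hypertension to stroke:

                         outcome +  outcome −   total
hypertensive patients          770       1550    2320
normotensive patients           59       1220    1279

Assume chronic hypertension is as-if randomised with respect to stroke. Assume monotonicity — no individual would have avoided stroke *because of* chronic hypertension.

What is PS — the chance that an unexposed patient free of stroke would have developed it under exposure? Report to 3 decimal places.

p₁ = P(outcome | exposed) = 770/2320 = 0.3319
p₀ = P(outcome | unexposed) = 59/1279 = 0.04613
Under exogeneity and monotonicity, PS = (p₁ − p₀)/(1 − p₀).
PS = (0.3319 − 0.04613) / 0.95387 ≈ 0.2996

PS ≈ 0.300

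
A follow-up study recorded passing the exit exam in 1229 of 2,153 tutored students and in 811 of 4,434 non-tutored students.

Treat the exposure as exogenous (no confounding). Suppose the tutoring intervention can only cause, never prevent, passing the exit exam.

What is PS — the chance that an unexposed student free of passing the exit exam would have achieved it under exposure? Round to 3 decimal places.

PS ≈ 0.475

p₁ = P(outcome | exposed) = 1229/2153 = 0.57083
p₀ = P(outcome | unexposed) = 811/4434 = 0.1829
Under exogeneity and monotonicity, PS = (p₁ − p₀) / (1 − p₀).
PS = (0.57083 − 0.1829) / (1 − 0.1829) = 0.38793 / 0.8171 ≈ 0.4748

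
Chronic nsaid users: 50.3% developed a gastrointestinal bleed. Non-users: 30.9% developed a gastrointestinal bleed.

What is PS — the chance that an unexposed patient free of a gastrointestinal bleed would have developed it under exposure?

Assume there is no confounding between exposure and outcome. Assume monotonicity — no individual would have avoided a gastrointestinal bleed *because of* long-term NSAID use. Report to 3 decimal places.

PS ≈ 0.281

p₁ = 0.503, p₀ = 0.309.
Under exogeneity and monotonicity, PS = (p₁ − p₀) / (1 − p₀).
PS = (0.503 − 0.309) / (1 − 0.309) = 0.194 / 0.691 ≈ 0.2808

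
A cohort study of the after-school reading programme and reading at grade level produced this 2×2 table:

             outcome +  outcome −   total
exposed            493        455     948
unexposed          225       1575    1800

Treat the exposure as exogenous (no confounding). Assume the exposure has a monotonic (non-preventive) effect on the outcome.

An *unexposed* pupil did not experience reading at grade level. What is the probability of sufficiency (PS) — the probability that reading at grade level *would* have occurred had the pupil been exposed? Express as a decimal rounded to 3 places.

p₁ = P(outcome | exposed) = 493/948 = 0.52004
p₀ = P(outcome | unexposed) = 225/1800 = 0.125
Under exogeneity and monotonicity, PS = (p₁ − p₀) / (1 − p₀).
PS = (0.52004 − 0.125) / (1 − 0.125) = 0.39504 / 0.875 ≈ 0.4515

PS ≈ 0.451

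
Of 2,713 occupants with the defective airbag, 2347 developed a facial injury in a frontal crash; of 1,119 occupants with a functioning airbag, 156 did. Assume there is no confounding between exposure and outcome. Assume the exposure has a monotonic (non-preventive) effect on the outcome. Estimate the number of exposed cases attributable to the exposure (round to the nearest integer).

p₁ = P(outcome | exposed) = 2347/2713 = 0.86509
p₀ = P(outcome | unexposed) = 156/1119 = 0.13941
PN = (p₁ − p₀)/p₁ = (0.86509 − 0.13941) / 0.86509 ≈ 0.83885.
Attributable cases ≈ PN × (exposed cases) = 0.83885 × 2347 ≈ 1968.78.

about 1969 cases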